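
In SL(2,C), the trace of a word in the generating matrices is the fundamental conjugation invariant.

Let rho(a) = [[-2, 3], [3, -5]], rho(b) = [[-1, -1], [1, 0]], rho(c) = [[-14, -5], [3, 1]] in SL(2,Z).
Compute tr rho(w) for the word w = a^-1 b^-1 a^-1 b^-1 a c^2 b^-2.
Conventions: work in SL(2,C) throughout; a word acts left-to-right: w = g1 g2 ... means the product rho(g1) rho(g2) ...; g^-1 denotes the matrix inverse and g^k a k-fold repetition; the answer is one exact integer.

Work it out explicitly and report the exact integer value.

7557

rho(a^-1) = [[-5, -3], [-3, -2]]
... * rho(b^-1) = [[0, 1], [-1, -1]]  ->  [[3, -2], [2, -1]]
... * rho(a^-1) = [[-5, -3], [-3, -2]]  ->  [[-9, -5], [-7, -4]]
... * rho(b^-1) = [[0, 1], [-1, -1]]  ->  [[5, -4], [4, -3]]
... * rho(a) = [[-2, 3], [3, -5]]  ->  [[-22, 35], [-17, 27]]
... * rho(c) = [[-14, -5], [3, 1]]  ->  [[413, 145], [319, 112]]
... * rho(c) = [[-14, -5], [3, 1]]  ->  [[-5347, -1920], [-4130, -1483]]
... * rho(b^-1) = [[0, 1], [-1, -1]]  ->  [[1920, -3427], [1483, -2647]]
... * rho(b^-1) = [[0, 1], [-1, -1]]  ->  [[3427, 5347], [2647, 4130]]
tr = 3427 + 4130 = 7557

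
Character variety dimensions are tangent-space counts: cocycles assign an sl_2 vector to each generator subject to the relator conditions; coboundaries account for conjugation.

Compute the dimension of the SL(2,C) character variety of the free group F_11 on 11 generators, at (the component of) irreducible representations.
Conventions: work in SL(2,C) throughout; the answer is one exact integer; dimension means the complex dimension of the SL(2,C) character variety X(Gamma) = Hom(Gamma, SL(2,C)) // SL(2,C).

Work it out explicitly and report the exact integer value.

30

The free group F_11: 11 generators, no relators.
So Z^1 = (sl_2)^11 in full: dim Z^1 = 33.
dim B^1 = 3: the coboundary map is injective because an irreducible image has centralizer 0 in sl_2.
dim X = dim H^1 = dim Z^1 - dim B^1 = 33 - 3 = 30.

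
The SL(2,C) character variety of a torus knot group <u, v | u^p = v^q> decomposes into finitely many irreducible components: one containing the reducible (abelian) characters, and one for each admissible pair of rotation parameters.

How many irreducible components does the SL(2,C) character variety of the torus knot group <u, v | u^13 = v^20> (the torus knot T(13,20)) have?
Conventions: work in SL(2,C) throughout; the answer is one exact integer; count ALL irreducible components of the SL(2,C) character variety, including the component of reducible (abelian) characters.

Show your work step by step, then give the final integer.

115

In the torus knot group T(13,20), u^13 = v^20 is central, so an irreducible representation sends it to +I or -I (Schur).
So on each irreducible component the traces are pinned: tr(u) = 2*cos(pi*alpha/13) with 1 <= alpha <= 12, tr(v) = 2*cos(pi*beta/20) with 1 <= beta <= 19.
The two central values (-1)^alpha I and (-1)^beta I must be the same matrix, so alpha and beta share a parity.
Enumerate parity-matched pairs: 6*10 odd-odd plus 6*9 even-even gives 114.
Total: 114 irreducible-character components + 1 reducible (abelian) component = 115.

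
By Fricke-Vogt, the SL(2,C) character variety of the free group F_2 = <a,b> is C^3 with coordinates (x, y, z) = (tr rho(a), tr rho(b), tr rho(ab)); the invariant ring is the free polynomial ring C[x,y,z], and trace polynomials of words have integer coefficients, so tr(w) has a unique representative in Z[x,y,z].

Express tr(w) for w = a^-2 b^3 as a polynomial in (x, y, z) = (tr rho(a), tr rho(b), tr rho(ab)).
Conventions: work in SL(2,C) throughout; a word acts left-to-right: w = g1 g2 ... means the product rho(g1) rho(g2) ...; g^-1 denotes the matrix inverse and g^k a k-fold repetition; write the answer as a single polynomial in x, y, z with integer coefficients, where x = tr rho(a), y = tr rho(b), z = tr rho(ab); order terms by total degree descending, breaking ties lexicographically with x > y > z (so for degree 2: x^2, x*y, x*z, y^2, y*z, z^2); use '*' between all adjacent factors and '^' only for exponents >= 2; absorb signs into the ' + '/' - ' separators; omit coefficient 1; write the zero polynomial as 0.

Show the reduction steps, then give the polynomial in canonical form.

tr(b^2) = tr(b)*tr(b) - tr(1)   [square of b] = y^2 - 2
tr(b^3) = tr(b)*tr(b^2) - tr(b)   [square of b] = y^3 - 3*y
so tr(b a b) = tr(b)*tr(a b) - tr(a)   [square of b] = y*z - x
reduce: tr(b^3 a) = tr(b)*tr(b a b) - tr(b a)   [square of b] = y^2*z - x*y - z
so tr(b^3 a^-1) = tr(b^3)*tr(a) - tr(b^3 a)   [inverse elimination on a] = x*y^3 - y^2*z - 2*x*y + z
so tr(a^-2 b^3) = tr(b^3 a^-1)*tr(a) - tr(b^3)   [inverse elimination on a] = x^2*y^3 - x*y^2*z - 2*x^2*y - y^3 + x*z + 3*y

x^2*y^3 - x*y^2*z - 2*x^2*y - y^3 + x*z + 3*y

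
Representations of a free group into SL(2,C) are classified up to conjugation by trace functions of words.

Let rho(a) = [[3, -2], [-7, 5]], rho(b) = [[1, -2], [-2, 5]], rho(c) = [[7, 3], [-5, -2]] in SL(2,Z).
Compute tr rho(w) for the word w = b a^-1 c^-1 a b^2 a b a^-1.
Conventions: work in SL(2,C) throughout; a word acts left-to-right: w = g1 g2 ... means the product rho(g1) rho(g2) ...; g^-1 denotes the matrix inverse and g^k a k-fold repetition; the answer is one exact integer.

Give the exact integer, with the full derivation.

rho(b) = [[1, -2], [-2, 5]]
... * rho(a^-1) = [[5, 2], [7, 3]]  ->  [[-9, -4], [25, 11]]
... * rho(c^-1) = [[-2, -3], [5, 7]]  ->  [[-2, -1], [5, 2]]
... * rho(a) = [[3, -2], [-7, 5]]  ->  [[1, -1], [1, 0]]
... * rho(b) = [[1, -2], [-2, 5]]  ->  [[3, -7], [1, -2]]
... * rho(b) = [[1, -2], [-2, 5]]  ->  [[17, -41], [5, -12]]
... * rho(a) = [[3, -2], [-7, 5]]  ->  [[338, -239], [99, -70]]
... * rho(b) = [[1, -2], [-2, 5]]  ->  [[816, -1871], [239, -548]]
... * rho(a^-1) = [[5, 2], [7, 3]]  ->  [[-9017, -3981], [-2641, -1166]]
tr = -9017 + -1166 = -10183

-10183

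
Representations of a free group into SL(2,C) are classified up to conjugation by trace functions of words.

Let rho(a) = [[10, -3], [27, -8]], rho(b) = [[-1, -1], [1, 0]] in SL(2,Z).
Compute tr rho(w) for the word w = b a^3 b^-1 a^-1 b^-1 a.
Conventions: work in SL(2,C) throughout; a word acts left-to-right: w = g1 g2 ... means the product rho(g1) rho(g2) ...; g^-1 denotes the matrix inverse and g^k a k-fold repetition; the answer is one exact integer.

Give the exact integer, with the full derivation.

182636

rho(b) = [[-1, -1], [1, 0]]
... * rho(a) = [[10, -3], [27, -8]]  ->  [[-37, 11], [10, -3]]
... * rho(a) = [[10, -3], [27, -8]]  ->  [[-73, 23], [19, -6]]
... * rho(a) = [[10, -3], [27, -8]]  ->  [[-109, 35], [28, -9]]
... * rho(b^-1) = [[0, 1], [-1, -1]]  ->  [[-35, -144], [9, 37]]
... * rho(a^-1) = [[-8, 3], [-27, 10]]  ->  [[4168, -1545], [-1071, 397]]
... * rho(b^-1) = [[0, 1], [-1, -1]]  ->  [[1545, 5713], [-397, -1468]]
... * rho(a) = [[10, -3], [27, -8]]  ->  [[169701, -50339], [-43606, 12935]]
tr = 169701 + 12935 = 182636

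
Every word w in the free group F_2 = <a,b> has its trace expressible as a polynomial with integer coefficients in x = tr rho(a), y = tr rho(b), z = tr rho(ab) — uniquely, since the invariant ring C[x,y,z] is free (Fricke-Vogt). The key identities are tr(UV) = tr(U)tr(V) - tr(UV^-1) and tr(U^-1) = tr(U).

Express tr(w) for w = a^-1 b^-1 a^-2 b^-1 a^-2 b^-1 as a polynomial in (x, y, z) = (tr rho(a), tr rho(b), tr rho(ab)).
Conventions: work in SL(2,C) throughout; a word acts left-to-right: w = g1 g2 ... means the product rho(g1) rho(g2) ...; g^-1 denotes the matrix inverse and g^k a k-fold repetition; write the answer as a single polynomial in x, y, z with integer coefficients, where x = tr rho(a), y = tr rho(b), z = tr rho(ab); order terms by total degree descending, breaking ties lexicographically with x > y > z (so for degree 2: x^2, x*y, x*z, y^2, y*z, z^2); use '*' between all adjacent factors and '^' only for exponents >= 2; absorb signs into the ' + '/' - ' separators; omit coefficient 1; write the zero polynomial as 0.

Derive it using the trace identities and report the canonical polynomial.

x^2*z^3 - 2*x*y*z^2 - x^2*z + y^2*z + x*y - z

trace(a^-1) = trace(a) = x
trace(a^-2) = trace(a^-1)*trace(a) - trace(1) = x^2 - 2
trace(a^-3) = trace(a^-2)*trace(a) - trace(a^-1) = x^3 - 3*x
trace(a^-4) = trace(a^-3)*trace(a) - trace(a^-2) = x^4 - 4*x^2 + 2
trace(b a^-1) = trace(b)*trace(a) - trace(b a) = x*y - z
trace(a^-2 b) = trace(b a^-1)*trace(a) - trace(b) = x^2*y - x*z - y
trace(a^-3 b) = trace(a^-2 b)*trace(a) - trace(a^-2 b a) = x^3*y - x^2*z - 2*x*y + z
trace(a^-4 b) = trace(a^-3 b)*trace(a) - trace(a^-3 b a) = x^4*y - x^3*z - 3*x^2*y + 2*x*z + y
trace(a^-1 b^-1 a^-3) = trace(a^-4)*trace(b) - trace(a^-4 b) = x^3*z - x^2*y - 2*x*z + y
trace(b^2) = trace(b)*trace(b) - trace(1) = y^2 - 2
trace(b^2 a) = trace(b)*trace(a b) - trace(a) = y*z - x
trace(b a^-1 b) = trace(b^2)*trace(a) - trace(b^2 a) = x*y^2 - y*z - x
trace(b a b a) = trace(a b)*trace(a b) - trace(1) = z^2 - 2
trace(b a^-1 b a) = trace(b a b)*trace(a) - trace(b a b a) = x*y*z - x^2 - z^2 + 2
trace(a^-1 b a^-1 b) = trace(b a^-1 b)*trace(a) - trace(b a^-1 b a) = x^2*y^2 - 2*x*y*z + z^2 - 2
trace(a^-2 b a^-1 b) = trace(a^-1 b a^-1 b)*trace(a) - trace(a^-1 b a^-1 b a) = x^3*y^2 - 2*x^2*y*z - x*y^2 + x*z^2 + y*z - x
trace(a^-2 b a^-1 b^-1) = trace(a^-2 b a^-1)*trace(b) - trace(a^-2 b a^-1 b) = x^2*y*z - x*y^2 - x*z^2 + x
trace(a b a) = trace(a)*trace(b a) - trace(b) = x*z - y
trace(b a b^-1 a) = trace(a b a)*trace(b) - trace(a b a b) = x*y*z - y^2 - z^2 + 2
trace(b^-1 a^-1 b a) = trace(b a b^-1)*trace(a) - trace(b a b^-1 a) = -x*y*z + x^2 + y^2 + z^2 - 2
trace(a^-1 b a^-1 b^-1) = trace(b^-1 a^-1 b)*trace(a) - trace(b^-1 a^-1 b a) = x*y*z - y^2 - z^2 + 2
trace(a^-1 b^-1 a^-3 b) = trace(a^-2 b a^-1 b^-1)*trace(a) - trace(a^-2 b a^-1 b^-1 a) = x^3*y*z - x^2*y^2 - x^2*z^2 - x*y*z + x^2 + y^2 + z^2 - 2
trace(a^-1 b^-1 a^-1 b^-1 a^-2) = trace(a^-1 b^-1 a^-3)*trace(b) - trace(a^-1 b^-1 a^-3 b) = x^2*z^2 - x*y*z - x^2 - z^2 + 2
trace(b a^-2 b^-1 a) = trace(a^-1 b^-1 a b)*trace(a) - trace(a^-1 b^-1 a b a) = -x^2*y*z + x^3 + x*y^2 + x*z^2 - 3*x
trace(a^-1 b^-1 a^-1 b a^-1) = trace(b a^-2 b^-1)*trace(a) - trace(b a^-2 b^-1 a) = x^2*y*z - x*y^2 - x*z^2 + x
trace(b^3) = trace(b)*trace(b^2) - trace(b) = y^3 - 3*y
trace(b^3 a) = trace(b)*trace(b a b) - trace(b a) = y^2*z - x*y - z
trace(b a^-1 b^2) = trace(b^3)*trace(a) - trace(b^3 a) = x*y^3 - y^2*z - 2*x*y + z
trace(b^2 a b a) = trace(b)*trace(a b a b) - trace(a b a) = y*z^2 - x*z - y
trace(b a^-1 b^2 a) = trace(b^2 a b)*trace(a) - trace(b^2 a b a) = x*y^2*z - x^2*y - y*z^2 + y
trace(b a^-1 b a^-1 b) = trace(b a^-1 b^2)*trace(a) - trace(b a^-1 b^2 a) = x^2*y^3 - 2*x*y^2*z - x^2*y + y*z^2 + x*z - y
trace(b a^-1 b a b) = trace(b a b^2)*trace(a) - trace(b a b^2 a) = x*y^2*z - x^2*y - y*z^2 + y
trace(b a b a b a) = trace(a b a b)*trace(a b) - trace(b a) = z^3 - 3*z
trace(b a^-1 b a b a) = trace(b a b a b)*trace(a) - trace(b a b a b a) = x*y*z^2 - x^2*z - z^3 - x*y + 3*z
trace(b a^-1 b a^-1 b a) = trace(b a^-1 b a b)*trace(a) - trace(b a^-1 b a b a) = x^2*y^2*z - x^3*y - 2*x*y*z^2 + x^2*z + z^3 + 2*x*y - 3*z
trace(a^-1 b a^-1 b a^-1 b) = trace(b a^-1 b a^-1 b)*trace(a) - trace(b a^-1 b a^-1 b a) = x^3*y^3 - 3*x^2*y^2*z + 3*x*y*z^2 - z^3 - 3*x*y + 3*z
trace(a^-1 b^-1 a^-1 b a^-1 b) = trace(a^-1 b a^-1 b a^-1)*trace(b) - trace(a^-1 b a^-1 b a^-1 b) = x^2*y^2*z - x*y^3 - 2*x*y*z^2 + y^2*z + z^3 + 2*x*y - 3*z
trace(b a^-1 b^-1 a^-1 b^-1 a^-1) = trace(a^-1 b^-1 a^-1 b a^-1)*trace(b) - trace(a^-1 b^-1 a^-1 b a^-1 b) = x*y*z^2 - y^2*z - z^3 - x*y + 3*z
trace(a^-1 b^-1 a^-1 b^-1 a^-2 b) = trace(b a^-1 b^-1 a^-1 b^-1 a^-1)*trace(a) - trace(b a^-1 b^-1 a^-1 b^-1) = x^2*y*z^2 - x*y^2*z - x*z^3 - x^2*y + 2*x*z + y
trace(a^-1 b^-1 a^-2 b^-1 a^-1 b^-1) = trace(a^-1 b^-1 a^-1 b^-1 a^-2)*trace(b) - trace(a^-1 b^-1 a^-1 b^-1 a^-2 b) = x*z^3 - y*z^2 - 2*x*z + y
trace(a^-3 b^-1) = trace(a^-3)*trace(b) - trace(a^-3 b) = x^2*z - x*y - z
trace(a^-1 b^-2 a^-2) = trace(a^-3 b^-1)*trace(b) - trace(a^-3) = x^2*y*z - x^3 - x*y^2 - y*z + 3*x
trace(a^-1 b a^-1 b^-2) = trace(a^-1 b a^-1 b^-1)*trace(b) - trace(a^-1 b a^-1) = x*y^2*z - x^2*y - y^3 - y*z^2 + x*z + 3*y
trace(a^-1 b^-2 a^-2 b) = trace(a^-1 b a^-1 b^-2)*trace(a) - trace(a^-1 b a^-1 b^-2 a) = x^2*y^2*z - x^3*y - x*y^3 - x*y*z^2 + x^2*z + 3*x*y - z
trace(b^-1 a^-2 b^-1 a^-1 b^-1) = trace(a^-1 b^-2 a^-2)*trace(b) - trace(a^-1 b^-2 a^-2 b) = x*y*z^2 - x^2*z - y^2*z + z
trace(a^-1 b^-1 a^-2 b^-1 a^-2 b^-1) = trace(a^-1 b^-1 a^-2 b^-1 a^-1 b^-1)*trace(a) - trace(a^-1 b^-1 a^-2 b^-1 a^-1 b^-1 a) = x^2*z^3 - 2*x*y*z^2 - x^2*z + y^2*z + x*y - z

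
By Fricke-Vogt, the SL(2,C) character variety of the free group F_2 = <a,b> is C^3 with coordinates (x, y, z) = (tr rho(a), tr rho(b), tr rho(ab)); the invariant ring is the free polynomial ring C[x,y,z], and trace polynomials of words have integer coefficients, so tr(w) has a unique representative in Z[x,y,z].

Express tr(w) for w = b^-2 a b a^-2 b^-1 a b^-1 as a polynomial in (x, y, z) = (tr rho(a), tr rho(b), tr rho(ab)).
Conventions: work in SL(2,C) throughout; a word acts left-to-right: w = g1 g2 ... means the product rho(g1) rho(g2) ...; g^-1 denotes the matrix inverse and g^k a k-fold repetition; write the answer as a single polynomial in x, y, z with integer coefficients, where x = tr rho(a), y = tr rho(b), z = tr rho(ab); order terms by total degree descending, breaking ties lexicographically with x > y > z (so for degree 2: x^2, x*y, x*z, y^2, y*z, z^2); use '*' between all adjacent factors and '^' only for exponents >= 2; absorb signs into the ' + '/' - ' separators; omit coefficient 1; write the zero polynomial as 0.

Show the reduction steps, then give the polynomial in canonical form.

use: tr(a^2 b) = tr(a)*tr(b a) - tr(b) = x*z - y
use: tr(a^2) = tr(a)*tr(a) - tr(1) = x^2 - 2
tr(b a^2 b) = tr(b)*tr(a^2 b) - tr(a^2) = x*y*z - x^2 - y^2 + 2
tr(b a b a) = tr(a b)*tr(a b) - tr(1)   [split at repeated a] = z^2 - 2
tr(b a b) = tr(b)*tr(a b) - tr(a) = y*z - x
tr(b a^2 b a) = tr(a)*tr(b a b a) - tr(b a b) = x*z^2 - y*z - x
apply: tr(a^2 b a^-1 b) = tr(b a^2 b)*tr(a) - tr(b a^2 b a) = x^2*y*z - x^3 - x*y^2 - x*z^2 + y*z + 3*x
apply: tr(b^-1 a^2 b a^-1) = tr(a^2 b a^-1)*tr(b) - tr(a^2 b a^-1 b) = -x^2*y*z + x^3 + x*y^2 + x*z^2 - 3*x
tr(a b a^-2 b^-1 a) = tr(b^-1 a^2 b a^-1)*tr(a) - tr(b^-1 a^2 b) = -x^3*y*z + x^4 + x^2*y^2 + x^2*z^2 - 4*x^2 + 2
apply: tr(a b a b a b) = tr(b a b a)*tr(b a) - tr(a b)   [split at repeated b] = z^3 - 3*z
apply: tr(b^-1 a b a b a) = tr(a b a b a)*tr(b) - tr(a b a b a b) = x*y*z^2 - y^2*z - z^3 - x*y + 3*z
tr(b^-1 a b a b a^-1) = tr(b^-1 a b a b)*tr(a) - tr(b^-1 a b a b a) = -x*y*z^2 + x^2*z + y^2*z + z^3 - 3*z
use: tr(a b a^-2 b^-1 a b) = tr(b^-1 a b a b a^-1)*tr(a) - tr(b^-1 a b a b) = -x^2*y*z^2 + x^3*z + x*y^2*z + x*z^3 - 4*x*z + y
apply: tr(b^-1 a b a^-2 b^-1 a) = tr(a b a^-2 b^-1 a)*tr(b) - tr(a b a^-2 b^-1 a b) = -x^3*y^2*z + x^4*y + x^2*y^3 + 2*x^2*y*z^2 - x^3*z - x*y^2*z - x*z^3 - 4*x^2*y + 4*x*z + y
tr(b^-1 a b a^-2 b^-1 a b^-1) = tr(b^-1 a b a^-2 b^-1 a)*tr(b) - tr(b^-1 a b a^-2 b^-1 a b) = -x^3*y^3*z + x^4*y^2 + x^2*y^4 + 2*x^2*y^2*z^2 - x*y^3*z - x*y*z^3 - x^4 - 5*x^2*y^2 - x^2*z^2 + 4*x*y*z + 4*x^2 + y^2 - 2
apply: tr(b^-2 a b a^-2 b^-1 a b^-1) = tr(b^-1 a b a^-2 b^-1 a b^-1)*tr(b) - tr(b^-1 a b a^-2 b^-1 a) = -x^3*y^4*z + x^4*y^3 + x^2*y^5 + 2*x^2*y^3*z^2 + x^3*y^2*z - x*y^4*z - x*y^2*z^3 - 2*x^4*y - 6*x^2*y^3 - 3*x^2*y*z^2 + x^3*z + 5*x*y^2*z + x*z^3 + 8*x^2*y + y^3 - 4*x*z - 3*y

-x^3*y^4*z + x^4*y^3 + x^2*y^5 + 2*x^2*y^3*z^2 + x^3*y^2*z - x*y^4*z - x*y^2*z^3 - 2*x^4*y - 6*x^2*y^3 - 3*x^2*y*z^2 + x^3*z + 5*x*y^2*z + x*z^3 + 8*x^2*y + y^3 - 4*x*z - 3*y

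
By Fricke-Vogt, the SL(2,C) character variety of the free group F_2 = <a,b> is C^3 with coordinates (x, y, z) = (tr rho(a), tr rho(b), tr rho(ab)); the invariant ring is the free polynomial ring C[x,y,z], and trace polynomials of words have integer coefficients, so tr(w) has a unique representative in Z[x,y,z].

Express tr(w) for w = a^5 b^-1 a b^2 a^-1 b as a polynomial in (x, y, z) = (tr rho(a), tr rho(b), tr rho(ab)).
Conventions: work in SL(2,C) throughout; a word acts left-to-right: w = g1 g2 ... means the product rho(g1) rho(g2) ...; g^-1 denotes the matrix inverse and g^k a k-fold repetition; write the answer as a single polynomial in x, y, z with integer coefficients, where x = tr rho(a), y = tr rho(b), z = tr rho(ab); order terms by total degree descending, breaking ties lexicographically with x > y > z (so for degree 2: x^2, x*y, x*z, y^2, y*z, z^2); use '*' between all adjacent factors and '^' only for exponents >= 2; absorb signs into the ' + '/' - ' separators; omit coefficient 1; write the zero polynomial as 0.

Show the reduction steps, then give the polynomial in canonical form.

x^6*y^3*z - x^7*y^2 - x^5*y^4 - 2*x^5*y^2*z^2 + x^6*y*z - 2*x^4*y^3*z + x^4*y*z^3 + 7*x^5*y^2 + 3*x^3*y^4 + 6*x^3*y^2*z^2 - 6*x^4*y*z - 2*x^2*y^3*z - 3*x^2*y*z^3 - x^5 - 14*x^3*y^2 - x*y^4 - 2*x*y^2*z^2 + 10*x^2*y*z + y^3*z + y*z^3 + 5*x^3 + 6*x*y^2 - 3*y*z - 5*x

trace(a b a) = trace(a) * trace(b a) - trace(b)   [square of a] = x*z - y
apply: trace(b a^3) = trace(a) * trace(a b a) - trace(a b)   [square of a] = x^2*z - x*y - z
apply: trace(b a^4) = trace(a) * trace(b a^3) - trace(b a^2)   [square of a] = x^3*z - x^2*y - 2*x*z + y
use: trace(a^2 b a^3) = trace(a) * trace(b a^4) - trace(b a^3)   [square of a] = x^4*z - x^3*y - 3*x^2*z + 2*x*y + z
trace(a^6 b) = trace(a) * trace(a^2 b a^3) - trace(a^2 b a^2)   [square of a] = x^5*z - x^4*y - 4*x^3*z + 3*x^2*y + 3*x*z - y
trace(a^2) = trace(a) * trace(a) - trace(1)   [square of a] = x^2 - 2
apply: trace(a^3) = trace(a) * trace(a^2) - trace(a)   [square of a] = x^3 - 3*x
use: trace(a^4) = trace(a) * trace(a^3) - trace(a^2)   [square of a] = x^4 - 4*x^2 + 2
trace(a^5) = trace(a) * trace(a^4) - trace(a^3)   [square of a] = x^5 - 5*x^3 + 5*x
trace(a^6) = trace(a) * trace(a^5) - trace(a^4)   [square of a] = x^6 - 6*x^4 + 9*x^2 - 2
use: trace(a^6 b^2) = trace(b) * trace(a^6 b) - trace(a^6)   [square of b] = x^5*y*z - x^6 - x^4*y^2 - 4*x^3*y*z + 6*x^4 + 3*x^2*y^2 + 3*x*y*z - 9*x^2 - y^2 + 2
apply: trace(b a^6 b^2) = trace(b) * trace(a^6 b^2) - trace(a^6 b)   [square of b] = x^5*y^2*z - x^6*y - x^4*y^3 - x^5*z - 4*x^3*y^2*z + 7*x^4*y + 3*x^2*y^3 + 4*x^3*z + 3*x*y^2*z - 12*x^2*y - y^3 - 3*x*z + 3*y
apply: trace(b a b a) = trace(b a) * trace(b a) - trace(1)   [split at a repeated b] = z^2 - 2
apply: trace(b a b) = trace(b) * trace(a b) - trace(a)   [square of b] = y*z - x
apply: trace(a b a^2 b) = trace(a) * trace(b a b a) - trace(b a b)   [square of a] = x*z^2 - y*z - x
trace(a b^2 a b a) = trace(b) * trace(a b a^2 b) - trace(a b a^2)   [square of b] = x*y*z^2 - x^2*z - y^2*z + z
trace(a b^2 a b) = trace(b) * trace(a b a b) - trace(a b a)   [square of b] = y*z^2 - x*z - y
use: trace(a b^2 a b a^2) = trace(a) * trace(a b^2 a b a) - trace(a b^2 a b)   [square of a] = x^2*y*z^2 - x^3*z - x*y^2*z - y*z^2 + 2*x*z + y
apply: trace(a b^2 a b a^3) = trace(a) * trace(a b^2 a b a^2) - trace(a b^2 a b a)   [square of a] = x^3*y*z^2 - x^4*z - x^2*y^2*z - 2*x*y*z^2 + 3*x^2*z + y^2*z + x*y - z
trace(a^3 b^2 a b a^2) = trace(a) * trace(a b^2 a b a^3) - trace(a b^2 a b a^2)   [square of a] = x^4*y*z^2 - x^5*z - x^3*y^2*z - 3*x^2*y*z^2 + 4*x^3*z + 2*x*y^2*z + x^2*y + y*z^2 - 3*x*z - y
trace(b a^6 b^2 a) = trace(a) * trace(a^3 b^2 a b a^2) - trace(a^3 b^2 a b a)   [square of a] = x^5*y*z^2 - x^6*z - x^4*y^2*z - 4*x^3*y*z^2 + 5*x^4*z + 3*x^2*y^2*z + x^3*y + 3*x*y*z^2 - 6*x^2*z - y^2*z - 2*x*y + z
apply: trace(a b^2 a^-1 b a^5) = trace(b a^6 b^2) * trace(a) - trace(b a^6 b^2 a)   [inverse elimination on a] = x^6*y^2*z - x^7*y - x^5*y^3 - x^5*y*z^2 - 3*x^4*y^2*z + 7*x^5*y + 3*x^3*y^3 + 4*x^3*y*z^2 - x^4*z - 13*x^3*y - x*y^3 - 3*x*y*z^2 + 3*x^2*z + y^2*z + 5*x*y - z
use: trace(b a b^2) = trace(b) * trace(a b^2) - trace(a b)   [square of b] = y^2*z - x*y - z
apply: trace(a b a b^2 a) = trace(a) * trace(b a b^2 a) - trace(b a b^2)   [square of a] = x*y*z^2 - x^2*z - y^2*z + z
trace(a^3 b a b^2) = trace(a) * trace(a b a b^2 a) - trace(a b a b^2)   [square of a] = x^2*y*z^2 - x^3*z - x*y^2*z - y*z^2 + 2*x*z + y
apply: trace(a^3 b a b) = trace(a) * trace(b a b a^2) - trace(b a b a)   [square of a] = x^2*z^2 - x*y*z - x^2 - z^2 + 2
apply: trace(a b a b^3 a^2) = trace(b) * trace(a^3 b a b^2) - trace(a^3 b a b)   [square of b] = x^2*y^2*z^2 - x^3*y*z - x*y^3*z - x^2*z^2 - y^2*z^2 + 3*x*y*z + x^2 + y^2 + z^2 - 2
apply: trace(b a b^3 a) = trace(b) * trace(a b a b^2) - trace(a b a b)   [square of b] = y^2*z^2 - x*y*z - y^2 - z^2 + 2
trace(b a b^3) = trace(b) * trace(b^2 a b) - trace(b^2 a)   [square of b] = y^3*z - x*y^2 - 2*y*z + x
use: trace(a b a b^3 a) = trace(a) * trace(b a b^3 a) - trace(b a b^3)   [square of a] = x*y^2*z^2 - x^2*y*z - y^3*z - x*z^2 + 2*y*z + x
trace(b a b^3 a^4) = trace(a) * trace(a b a b^3 a^2) - trace(a b a b^3 a)   [square of a] = x^3*y^2*z^2 - x^4*y*z - x^2*y^3*z - x^3*z^2 - 2*x*y^2*z^2 + 4*x^2*y*z + y^3*z + x^3 + x*y^2 + 2*x*z^2 - 2*y*z - 3*x
use: trace(b a^5 b a b^2) = trace(a) * trace(b a b^3 a^4) - trace(b a b^3 a^3)   [square of a] = x^4*y^2*z^2 - x^5*y*z - x^3*y^3*z - x^4*z^2 - 3*x^2*y^2*z^2 + 5*x^3*y*z + 2*x*y^3*z + x^4 + x^2*y^2 + 3*x^2*z^2 + y^2*z^2 - 5*x*y*z - 4*x^2 - y^2 - z^2 + 2
trace(a b a b a b) = trace(b a) * trace(b a b a) - trace(b^-1 a^-1)   [split at a repeated b] = z^3 - 3*z
apply: trace(b a b^2 a b a) = trace(b) * trace(a b a b a b) - trace(a b a b a)   [square of b] = y*z^3 - x*z^2 - 2*y*z + x
trace(b^2) = trace(b) * trace(b) - trace(1)   [square of b] = y^2 - 2
use: trace(a b^2 a) = trace(a) * trace(b^2 a) - trace(b^2)   [square of a] = x*y*z - x^2 - y^2 + 2
apply: trace(b a b^2 a b) = trace(b) * trace(a b^2 a b) - trace(a b^2 a)   [square of b] = y^2*z^2 - 2*x*y*z + x^2 - 2
trace(b a b^2 a b a^2) = trace(a) * trace(b a b^2 a b a) - trace(b a b^2 a b)   [square of a] = x*y*z^3 - x^2*z^2 - y^2*z^2 + 2
use: trace(a b a b^2 a b a^2) = trace(a) * trace(b a b^2 a b a^2) - trace(b a b^2 a b a)   [square of a] = x^2*y*z^3 - x^3*z^2 - x*y^2*z^2 - y*z^3 + x*z^2 + 2*y*z + x
apply: trace(b a b^2 a b a^4) = trace(a) * trace(a b a b^2 a b a^2) - trace(a b a b^2 a b a)   [square of a] = x^3*y*z^3 - x^4*z^2 - x^2*y^2*z^2 - 2*x*y*z^3 + 2*x^2*z^2 + y^2*z^2 + 2*x*y*z + x^2 - 2
trace(b a^5 b a b^2 a) = trace(a) * trace(b a b^2 a b a^4) - trace(b a b^2 a b a^3)   [square of a] = x^4*y*z^3 - x^5*z^2 - x^3*y^2*z^2 - 3*x^2*y*z^3 + 3*x^3*z^2 + 2*x*y^2*z^2 + 2*x^2*y*z + y*z^3 + x^3 - x*z^2 - 2*y*z - 3*x
apply: trace(a b^2 a^-1 b a^5 b) = trace(b a^5 b a b^2) * trace(a) - trace(b a^5 b a b^2 a)   [inverse elimination on a] = x^5*y^2*z^2 - x^6*y*z - x^4*y^3*z - x^4*y*z^3 - 2*x^3*y^2*z^2 + 5*x^4*y*z + 2*x^2*y^3*z + 3*x^2*y*z^3 + x^5 + x^3*y^2 - x*y^2*z^2 - 7*x^2*y*z - y*z^3 - 5*x^3 - x*y^2 + 2*y*z + 5*x
use: trace(a^5 b^-1 a b^2 a^-1 b) = trace(a b^2 a^-1 b a^5) * trace(b) - trace(a b^2 a^-1 b a^5 b)   [inverse elimination on b] = x^6*y^3*z - x^7*y^2 - x^5*y^4 - 2*x^5*y^2*z^2 + x^6*y*z - 2*x^4*y^3*z + x^4*y*z^3 + 7*x^5*y^2 + 3*x^3*y^4 + 6*x^3*y^2*z^2 - 6*x^4*y*z - 2*x^2*y^3*z - 3*x^2*y*z^3 - x^5 - 14*x^3*y^2 - x*y^4 - 2*x*y^2*z^2 + 10*x^2*y*z + y^3*z + y*z^3 + 5*x^3 + 6*x*y^2 - 3*y*z - 5*x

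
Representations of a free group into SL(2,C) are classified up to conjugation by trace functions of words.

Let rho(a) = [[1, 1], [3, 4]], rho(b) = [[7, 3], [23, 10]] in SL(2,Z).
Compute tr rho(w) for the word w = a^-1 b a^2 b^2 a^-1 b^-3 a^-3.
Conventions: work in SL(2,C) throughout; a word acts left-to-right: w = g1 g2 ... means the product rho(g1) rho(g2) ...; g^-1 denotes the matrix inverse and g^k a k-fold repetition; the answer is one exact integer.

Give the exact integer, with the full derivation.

34778831490

rho(a^-1) = [[4, -1], [-3, 1]]
... * rho(b) = [[7, 3], [23, 10]]  ->  [[5, 2], [2, 1]]
... * rho(a) = [[1, 1], [3, 4]]  ->  [[11, 13], [5, 6]]
... * rho(a) = [[1, 1], [3, 4]]  ->  [[50, 63], [23, 29]]
... * rho(b) = [[7, 3], [23, 10]]  ->  [[1799, 780], [828, 359]]
... * rho(b) = [[7, 3], [23, 10]]  ->  [[30533, 13197], [14053, 6074]]
... * rho(a^-1) = [[4, -1], [-3, 1]]  ->  [[82541, -17336], [37990, -7979]]
... * rho(b^-1) = [[10, -3], [-23, 7]]  ->  [[1224138, -368975], [563417, -169823]]
... * rho(b^-1) = [[10, -3], [-23, 7]]  ->  [[20727805, -6255239], [9540099, -2879012]]
... * rho(b^-1) = [[10, -3], [-23, 7]]  ->  [[351148547, -105970088], [161618266, -48773381]]
... * rho(a^-1) = [[4, -1], [-3, 1]]  ->  [[1722504452, -457118635], [792793207, -210391647]]
... * rho(a^-1) = [[4, -1], [-3, 1]]  ->  [[8261373713, -2179623087], [3802347769, -1003184854]]
... * rho(a^-1) = [[4, -1], [-3, 1]]  ->  [[39584364113, -10440996800], [18218945638, -4805532623]]
tr = 39584364113 + -4805532623 = 34778831490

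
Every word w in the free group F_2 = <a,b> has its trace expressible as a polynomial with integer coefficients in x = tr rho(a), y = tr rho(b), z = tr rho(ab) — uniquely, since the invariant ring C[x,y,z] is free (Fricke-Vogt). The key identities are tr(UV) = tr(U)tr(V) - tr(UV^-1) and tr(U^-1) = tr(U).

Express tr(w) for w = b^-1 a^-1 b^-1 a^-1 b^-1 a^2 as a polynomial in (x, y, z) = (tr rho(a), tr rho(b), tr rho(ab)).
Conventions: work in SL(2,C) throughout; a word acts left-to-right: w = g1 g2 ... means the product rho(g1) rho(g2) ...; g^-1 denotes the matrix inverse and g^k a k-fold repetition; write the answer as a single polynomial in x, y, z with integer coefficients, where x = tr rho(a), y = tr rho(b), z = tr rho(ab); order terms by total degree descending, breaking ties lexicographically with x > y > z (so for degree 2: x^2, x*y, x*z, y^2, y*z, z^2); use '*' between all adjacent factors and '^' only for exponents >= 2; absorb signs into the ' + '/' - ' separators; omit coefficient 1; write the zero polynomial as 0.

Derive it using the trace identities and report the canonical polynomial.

tr(b^-1 a) = tr(a)*tr(b) - tr(a b) = x*y - z
next, tr(b^-1 a b^-1) = tr(b^-1 a)*tr(b) - tr(b^-1 a b) = x*y^2 - y*z - x
tr(a^2) = tr(a)*tr(a) - tr(1) = x^2 - 2
tr(a^2 b) = tr(a)*tr(b a) - tr(b) = x*z - y
tr(a b^-1 a) = tr(a^2)*tr(b) - tr(a^2 b) = x^2*y - x*z - y
tr(a b a b) = tr(b a)*tr(b a) - tr(1) = z^2 - 2
and tr(a b^-1 a b) = tr(a b a)*tr(b) - tr(a b a b) = x*y*z - y^2 - z^2 + 2
and tr(b^-1 a b^-1 a) = tr(a b^-1 a)*tr(b) - tr(a b^-1 a b) = x^2*y^2 - 2*x*y*z + z^2 - 2
tr(b^-1 a^-1 b^-1 a) = tr(b^-1 a b^-1)*tr(a) - tr(b^-1 a b^-1 a) = x*y*z - x^2 - z^2 + 2
next, tr(a^2 b a) = tr(a)*tr(a b a) - tr(a b) = x^2*z - x*y - z
tr(b a b) = tr(b)*tr(a b) - tr(a) = y*z - x
tr(a^2 b a b) = tr(a)*tr(b a b a) - tr(b a b) = x*z^2 - y*z - x
next, tr(b^-1 a^2 b a) = tr(a^2 b a)*tr(b) - tr(a^2 b a b) = x^2*y*z - x*y^2 - x*z^2 + x
tr(b^-1 a^2 b a^-1) = tr(b^-1 a^2 b)*tr(a) - tr(b^-1 a^2 b a) = -x^2*y*z + x^3 + x*y^2 + x*z^2 - 3*x
next, tr(a^-1 b^-1 a^2 b a^-1) = tr(b^-1 a^2 b a^-1)*tr(a) - tr(b^-1 a^2 b) = -x^3*y*z + x^4 + x^2*y^2 + x^2*z^2 - 4*x^2 + 2
tr(a^3) = tr(a)*tr(a^2) - tr(a) = x^3 - 3*x
tr(a^2 b^2 a) = tr(b)*tr(a^3 b) - tr(a^3) = x^2*y*z - x^3 - x*y^2 - y*z + 3*x
tr(a^2 b^2 a b) = tr(b)*tr(a b a^2 b) - tr(a b a^2) = x*y*z^2 - x^2*z - y^2*z + z
tr(b a b^-1 a^2 b) = tr(a^2 b^2 a)*tr(b) - tr(a^2 b^2 a b) = x^2*y^2*z - x^3*y - x*y^3 - x*y*z^2 + x^2*z + 3*x*y - z
tr(a^2 b a b a) = tr(a)*tr(a b a b a) - tr(a b a b) = x^2*z^2 - x*y*z - x^2 - z^2 + 2
tr(b a b a b a) = tr(b a)*tr(b a b a) - tr(b^-1 a^-1) = z^3 - 3*z
and tr(b a b a b) = tr(b)*tr(a b a b) - tr(a b a) = y*z^2 - x*z - y
tr(a^2 b a b a b) = tr(a)*tr(b a b a b a) - tr(b a b a b) = x*z^3 - y*z^2 - 2*x*z + y
tr(b a b^-1 a^2 b a) = tr(a^2 b a b a)*tr(b) - tr(a^2 b a b a b) = x^2*y*z^2 - x*y^2*z - x*z^3 - x^2*y + 2*x*z + y
tr(b^-1 a^2 b a^-1 b a) = tr(b a b^-1 a^2 b)*tr(a) - tr(b a b^-1 a^2 b a) = x^3*y^2*z - x^4*y - x^2*y^3 - 2*x^2*y*z^2 + x^3*z + x*y^2*z + x*z^3 + 4*x^2*y - 3*x*z - y
tr(a^-1 b^-1 a^2 b a^-1 b) = tr(b^-1 a^2 b a^-1 b)*tr(a) - tr(b^-1 a^2 b a^-1 b a) = -x^3*y^2*z + x^4*y + x^2*y^3 + 2*x^2*y*z^2 - x^3*z - x*y^2*z - x*z^3 - 4*x^2*y + 4*x*z + y
tr(a^-1 b^-1 a^-1 b^-1 a^2 b) = tr(a^-1 b^-1 a^2 b a^-1)*tr(b) - tr(a^-1 b^-1 a^2 b a^-1 b) = -x^2*y*z^2 + x^3*z + x*y^2*z + x*z^3 - 4*x*z + y
next, tr(b^-1 a^-1 b^-1 a^-1 b^-1 a^2) = tr(a^-1 b^-1 a^-1 b^-1 a^2)*tr(b) - tr(a^-1 b^-1 a^-1 b^-1 a^2 b) = x^2*y*z^2 - x^3*z - x*z^3 - x^2*y - y*z^2 + 4*x*z + y

x^2*y*z^2 - x^3*z - x*z^3 - x^2*y - y*z^2 + 4*x*z + y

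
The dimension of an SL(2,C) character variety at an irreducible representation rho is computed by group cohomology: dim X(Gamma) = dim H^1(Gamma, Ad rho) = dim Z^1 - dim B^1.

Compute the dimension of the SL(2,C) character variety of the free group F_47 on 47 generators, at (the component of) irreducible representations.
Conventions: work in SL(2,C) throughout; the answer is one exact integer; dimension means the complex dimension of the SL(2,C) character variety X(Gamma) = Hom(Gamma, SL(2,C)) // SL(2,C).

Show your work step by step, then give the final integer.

138

Here Gamma is free of rank 47 — no relator constrains a cocycle.
A cocycle picks one sl_2 vector per generator freely, giving dim Z^1 = 3*47 = 141.
Irreducibility makes the coboundary map sl_2 -> Z^1 injective (trivial centralizer), so dim B^1 = 3.
dim H^1 = 141 - 3 = 138, which is dim X.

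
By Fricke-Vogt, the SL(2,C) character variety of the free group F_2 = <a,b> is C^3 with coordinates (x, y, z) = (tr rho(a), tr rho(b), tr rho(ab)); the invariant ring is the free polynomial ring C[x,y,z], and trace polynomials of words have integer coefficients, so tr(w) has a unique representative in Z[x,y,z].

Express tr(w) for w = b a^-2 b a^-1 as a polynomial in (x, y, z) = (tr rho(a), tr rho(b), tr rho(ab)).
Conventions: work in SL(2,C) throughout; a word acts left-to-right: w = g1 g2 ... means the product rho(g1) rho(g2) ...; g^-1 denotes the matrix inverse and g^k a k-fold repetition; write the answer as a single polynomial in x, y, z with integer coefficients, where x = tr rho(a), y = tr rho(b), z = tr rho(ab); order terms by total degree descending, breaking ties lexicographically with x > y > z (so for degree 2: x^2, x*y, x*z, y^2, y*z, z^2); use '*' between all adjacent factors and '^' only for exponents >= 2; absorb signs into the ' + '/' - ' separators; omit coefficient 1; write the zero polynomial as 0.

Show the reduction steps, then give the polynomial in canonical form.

tr(b^2) = tr(b) * tr(b) - tr(1) = y^2 - 2
tr(b^2 a) = tr(b) * tr(a b) - tr(a) = y*z - x
tr(a^-1 b^2) = tr(b^2) * tr(a) - tr(b^2 a) = x*y^2 - y*z - x
tr(b a^-2 b) = tr(a^-1 b^2) * tr(a) - tr(a^-1 b^2 a) = x^2*y^2 - x*y*z - x^2 - y^2 + 2
tr(b a b a) = tr(b a) * tr(b a) - tr(1)   [split at repeated b] = z^2 - 2
tr(a^-1 b a b) = tr(b a b) * tr(a) - tr(b a b a) = x*y*z - x^2 - z^2 + 2
tr(b a^-2 b a) = tr(a^-1 b a b) * tr(a) - tr(a^-1 b a b a) = x^2*y*z - x^3 - x*z^2 - y*z + 3*x
tr(b a^-2 b a^-1) = tr(b a^-2 b) * tr(a) - tr(b a^-2 b a) = x^3*y^2 - 2*x^2*y*z - x*y^2 + x*z^2 + y*z - x

x^3*y^2 - 2*x^2*y*z - x*y^2 + x*z^2 + y*z - x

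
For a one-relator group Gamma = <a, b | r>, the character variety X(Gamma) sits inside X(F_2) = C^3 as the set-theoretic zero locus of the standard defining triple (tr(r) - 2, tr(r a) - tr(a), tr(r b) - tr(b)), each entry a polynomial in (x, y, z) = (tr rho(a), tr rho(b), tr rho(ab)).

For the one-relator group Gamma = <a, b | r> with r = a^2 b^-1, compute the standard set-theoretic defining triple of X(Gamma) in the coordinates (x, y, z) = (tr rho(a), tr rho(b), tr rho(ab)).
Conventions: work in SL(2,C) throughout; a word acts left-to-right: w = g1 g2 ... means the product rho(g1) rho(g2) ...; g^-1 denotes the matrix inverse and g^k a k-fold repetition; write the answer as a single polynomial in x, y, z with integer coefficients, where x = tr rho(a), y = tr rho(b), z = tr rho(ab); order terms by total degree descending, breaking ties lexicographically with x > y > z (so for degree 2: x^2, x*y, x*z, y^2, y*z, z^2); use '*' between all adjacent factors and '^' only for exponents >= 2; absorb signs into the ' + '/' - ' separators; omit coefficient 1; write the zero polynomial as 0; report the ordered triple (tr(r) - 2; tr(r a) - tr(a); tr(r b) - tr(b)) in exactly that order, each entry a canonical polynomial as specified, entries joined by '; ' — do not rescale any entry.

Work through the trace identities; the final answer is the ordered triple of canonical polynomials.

x^2*y - x*z - y - 2; x^3*y - x^2*z - 2*x*y - x + z; x^2 - y - 2

next, tr(a^2) = tr(a) * tr(a) - tr(1)   [square of a] = x^2 - 2
next, tr(a^2 b) = tr(a) * tr(b a) - tr(b)   [square of a] = x*z - y
next, tr(a^2 b^-1) = tr(a^2) * tr(b) - tr(a^2 b)   [inverse elimination on b] = x^2*y - x*z - y
and tr(a^3) = tr(a) * tr(a^2) - tr(a)  (reduce the a square) = x^3 - 3*x
tr(a^3 b) = tr(a) * tr(a b a) - tr(a b)  (reduce the a square) = x^2*z - x*y - z
tr(a^2 b^-1 a) = tr(a^3) * tr(b) - tr(a^3 b)  (eliminate b^-1) = x^3*y - x^2*z - 2*x*y + z
assemble the triple (tr(r) - 2; tr(r a) - x; tr(r b) - y)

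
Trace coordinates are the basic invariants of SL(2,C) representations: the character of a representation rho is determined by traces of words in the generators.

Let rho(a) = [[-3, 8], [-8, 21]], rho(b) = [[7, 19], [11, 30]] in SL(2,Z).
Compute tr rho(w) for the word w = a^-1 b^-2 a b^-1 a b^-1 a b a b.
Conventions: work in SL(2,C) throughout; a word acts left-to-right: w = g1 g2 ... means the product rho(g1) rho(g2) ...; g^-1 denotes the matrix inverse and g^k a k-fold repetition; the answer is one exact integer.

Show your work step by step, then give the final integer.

rho(a^-1) = [[21, -8], [8, -3]]
... * rho(b^-1) = [[30, -19], [-11, 7]]  ->  [[718, -455], [273, -173]]
... * rho(b^-1) = [[30, -19], [-11, 7]]  ->  [[26545, -16827], [10093, -6398]]
... * rho(a) = [[-3, 8], [-8, 21]]  ->  [[54981, -141007], [20905, -53614]]
... * rho(b^-1) = [[30, -19], [-11, 7]]  ->  [[3200507, -2031688], [1216904, -772493]]
... * rho(a) = [[-3, 8], [-8, 21]]  ->  [[6651983, -17061392], [2529232, -6487121]]
... * rho(b^-1) = [[30, -19], [-11, 7]]  ->  [[387234802, -245817421], [147235291, -93465255]]
... * rho(a) = [[-3, 8], [-8, 21]]  ->  [[804834962, -2064287425], [306016167, -784888027]]
... * rho(b) = [[7, 19], [11, 30]]  ->  [[-17073316941, -46636758472], [-6491655128, -17732333637]]
... * rho(a) = [[-3, 8], [-8, 21]]  ->  [[424314018599, -1115958463440], [161333634480, -424312247401]]
... * rho(b) = [[7, 19], [11, 30]]  ->  [[-9305344967647, -25416787549819], [-3538099280051, -9664028366910]]
tr = -9305344967647 + -9664028366910 = -18969373334557

-18969373334557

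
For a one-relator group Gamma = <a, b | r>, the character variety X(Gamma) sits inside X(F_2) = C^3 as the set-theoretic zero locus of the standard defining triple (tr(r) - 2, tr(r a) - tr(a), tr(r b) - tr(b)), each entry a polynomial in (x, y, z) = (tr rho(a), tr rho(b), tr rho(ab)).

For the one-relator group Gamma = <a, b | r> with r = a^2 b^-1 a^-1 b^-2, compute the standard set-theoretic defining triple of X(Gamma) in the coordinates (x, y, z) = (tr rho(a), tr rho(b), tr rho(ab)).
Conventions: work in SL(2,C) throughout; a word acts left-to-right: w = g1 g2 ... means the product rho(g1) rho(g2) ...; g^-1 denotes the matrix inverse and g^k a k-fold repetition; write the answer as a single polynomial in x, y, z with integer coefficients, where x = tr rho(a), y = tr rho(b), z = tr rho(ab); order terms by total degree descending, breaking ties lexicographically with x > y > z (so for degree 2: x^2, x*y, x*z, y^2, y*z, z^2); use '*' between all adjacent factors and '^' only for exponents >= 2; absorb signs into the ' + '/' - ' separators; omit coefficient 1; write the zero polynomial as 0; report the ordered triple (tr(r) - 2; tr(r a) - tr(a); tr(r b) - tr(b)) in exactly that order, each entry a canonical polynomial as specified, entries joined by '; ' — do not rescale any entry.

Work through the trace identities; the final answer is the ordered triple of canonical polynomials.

x^2*y^2*z - x^3*y - x*y*z^2 - y^2*z + 2*x*y + z - 2; x^3*y^2*z - x^4*y - x^2*y*z^2 - 2*x*y^2*z + 3*x^2*y + y*z^2 + x*z - x - y; x^2*y*z - x^3 - x*z^2 - y*z + 3*x - y

use: trace(a^2) = trace(a)*trace(a) - trace(1) = x^2 - 2
trace(a^2 b) = trace(a)*trace(b a) - trace(b) = x*z - y
trace(b^-1 a^2) = trace(a^2)*trace(b) - trace(a^2 b) = x^2*y - x*z - y
apply: trace(b^-1 a^2 b^-1) = trace(b^-1 a^2)*trace(b) - trace(b^-1 a^2 b) = x^2*y^2 - x*y*z - x^2 - y^2 + 2
use: trace(a^3) = trace(a)*trace(a^2) - trace(a) = x^3 - 3*x
use: trace(a^3 b) = trace(a)*trace(b a^2) - trace(b a) = x^2*z - x*y - z
trace(a b^-1 a^2) = trace(a^3)*trace(b) - trace(a^3 b) = x^3*y - x^2*z - 2*x*y + z
trace(b a b a) = trace(b a)*trace(b a) - trace(1)   [split at repeated b] = z^2 - 2
trace(b a b) = trace(b)*trace(a b) - trace(a) = y*z - x
use: trace(a^2 b a b) = trace(a)*trace(b a b a) - trace(b a b) = x*z^2 - y*z - x
trace(a b^-1 a^2 b) = trace(a^2 b a)*trace(b) - trace(a^2 b a b) = x^2*y*z - x*y^2 - x*z^2 + x
trace(b^-1 a^2 b^-1 a) = trace(a b^-1 a^2)*trace(b) - trace(a b^-1 a^2 b) = x^3*y^2 - 2*x^2*y*z - x*y^2 + x*z^2 + y*z - x
use: trace(a^2 b^-1 a^-1 b^-1) = trace(b^-1 a^2 b^-1)*trace(a) - trace(b^-1 a^2 b^-1 a) = x^2*y*z - x^3 - x*z^2 - y*z + 3*x
trace(a b^-1) = trace(a)*trace(b) - trace(a b) = x*y - z
trace(a^2 b^-1 a^-1 b^-2) = trace(a^2 b^-1 a^-1 b^-1)*trace(b) - trace(a^2 b^-1 a^-1) = x^2*y^2*z - x^3*y - x*y*z^2 - y^2*z + 2*x*y + z
trace(a^3 b^-2) = trace(a^3 b^-1)*trace(b) - trace(a^3)  (eliminate b^-1) = x^3*y^2 - x^2*y*z - x^3 - 2*x*y^2 + y*z + 3*x
use: trace(b^-2 a^3 b^-1) = trace(a^3 b^-2)*trace(b) - trace(a^3 b^-1)  (eliminate b^-1) = x^3*y^3 - x^2*y^2*z - 2*x^3*y - 2*x*y^3 + x^2*z + y^2*z + 5*x*y - z
trace(a^4) = trace(a)*trace(a^3) - trace(a^2)  (reduce the a square) = x^4 - 4*x^2 + 2
use: trace(a^4 b) = trace(a)*trace(b a^3) - trace(b a^2)  (reduce the a square) = x^3*z - x^2*y - 2*x*z + y
apply: trace(a^3 b^-1 a) = trace(a^4)*trace(b) - trace(a^4 b)  (eliminate b^-1) = x^4*y - x^3*z - 3*x^2*y + 2*x*z + y
use: trace(a b a^3 b) = trace(a)*trace(a b a b a) - trace(a b a b)  (reduce the a square) = x^2*z^2 - x*y*z - x^2 - z^2 + 2
use: trace(a^3 b^-1 a b) = trace(a b a^3)*trace(b) - trace(a b a^3 b)  (eliminate b^-1) = x^3*y*z - x^2*y^2 - x^2*z^2 - x*y*z + x^2 + y^2 + z^2 - 2
trace(b^-1 a^3 b^-1 a) = trace(a^3 b^-1 a)*trace(b) - trace(a^3 b^-1 a b)  (eliminate b^-1) = x^4*y^2 - 2*x^3*y*z - 2*x^2*y^2 + x^2*z^2 + 3*x*y*z - x^2 - z^2 + 2
trace(b^-2 a^3 b^-1 a) = trace(b^-1 a^3 b^-1 a)*trace(b) - trace(b^-1 a^3 b^-1 a b)  (eliminate b^-1) = x^4*y^3 - 2*x^3*y^2*z - x^4*y - 2*x^2*y^3 + x^2*y*z^2 + x^3*z + 3*x*y^2*z + 2*x^2*y - y*z^2 - 2*x*z + y
apply: trace(a^2 b^-1 a^-1 b^-2 a) = trace(b^-2 a^3 b^-1)*trace(a) - trace(b^-2 a^3 b^-1 a)  (eliminate a^-1) = x^3*y^2*z - x^4*y - x^2*y*z^2 - 2*x*y^2*z + 3*x^2*y + y*z^2 + x*z - y
assemble the triple (trace(r) - 2; trace(r a) - x; trace(r b) - y)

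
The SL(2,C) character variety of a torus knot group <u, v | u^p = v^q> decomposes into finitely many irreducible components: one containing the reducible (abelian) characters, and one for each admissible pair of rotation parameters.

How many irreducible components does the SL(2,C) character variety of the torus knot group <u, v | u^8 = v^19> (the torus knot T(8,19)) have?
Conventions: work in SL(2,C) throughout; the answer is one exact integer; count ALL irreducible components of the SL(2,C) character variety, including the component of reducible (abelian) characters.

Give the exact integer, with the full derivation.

64

For T(8,19): irreducibility forces the central element u^8 = v^19 to one of +I, -I.
On an irreducible component, tr(u) is locked at 2*cos(pi*alpha/8) for some alpha in 1..7, and tr(v) at 2*cos(pi*beta/19) for some beta in 1..18.
u^8 = (-1)^alpha I and v^19 = (-1)^beta I must agree, so alpha and beta have equal parity.
count pairs: odd alpha (4 choices) x odd beta (9), plus even alpha (3) x even beta (9): 4*9 + 3*9 = 63.
components with irreducible characters: 63; plus the single component of reducible (abelian) characters: total 64.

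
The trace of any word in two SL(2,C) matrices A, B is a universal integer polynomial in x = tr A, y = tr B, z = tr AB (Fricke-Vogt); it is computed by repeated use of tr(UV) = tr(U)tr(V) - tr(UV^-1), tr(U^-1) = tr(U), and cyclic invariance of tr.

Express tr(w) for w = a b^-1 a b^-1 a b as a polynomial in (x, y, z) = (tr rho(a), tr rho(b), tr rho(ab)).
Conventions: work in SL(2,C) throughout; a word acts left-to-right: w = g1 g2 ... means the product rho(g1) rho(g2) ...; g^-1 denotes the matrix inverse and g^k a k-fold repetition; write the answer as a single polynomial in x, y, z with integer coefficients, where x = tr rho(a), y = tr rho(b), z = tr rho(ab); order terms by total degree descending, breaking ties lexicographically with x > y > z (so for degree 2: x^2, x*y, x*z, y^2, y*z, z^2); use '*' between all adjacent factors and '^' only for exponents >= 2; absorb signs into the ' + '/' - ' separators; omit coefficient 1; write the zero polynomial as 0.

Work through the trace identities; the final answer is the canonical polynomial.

x^2*y^2*z - x*y^3 - 2*x*y*z^2 + y^2*z + z^3 + 2*x*y - 3*z

apply: tr(a b a) = tr(a) tr(b a) - tr(b)   [square of a] = x*z - y
tr(a b a^2) = tr(a) tr(a b a) - tr(a b)   [square of a] = x^2*z - x*y - z
use: tr(b a b a) = tr(b a) tr(b a) - tr(1)   [split at a repeated b] = z^2 - 2
tr(b a b) = tr(b) tr(a b) - tr(a)   [square of b] = y*z - x
tr(a b a^2 b) = tr(a) tr(b a b a) - tr(b a b)   [square of a] = x*z^2 - y*z - x
tr(a b^-1 a b a) = tr(a b a^2) tr(b) - tr(a b a^2 b)   [inverse elimination on b] = x^2*y*z - x*y^2 - x*z^2 + x
tr(a b a b a b) = tr(b a) tr(b a b a) - tr(b^-1 a^-1)   [split at a repeated b] = z^3 - 3*z
tr(a b^-1 a b a b) = tr(a b a b a) tr(b) - tr(a b a b a b)   [inverse elimination on b] = x*y*z^2 - y^2*z - z^3 - x*y + 3*z
apply: tr(a b^-1 a b^-1 a b) = tr(a b^-1 a b a) tr(b) - tr(a b^-1 a b a b)   [inverse elimination on b] = x^2*y^2*z - x*y^3 - 2*x*y*z^2 + y^2*z + z^3 + 2*x*y - 3*z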